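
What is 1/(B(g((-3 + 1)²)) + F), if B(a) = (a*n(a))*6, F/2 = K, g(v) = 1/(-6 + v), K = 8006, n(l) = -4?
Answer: 1/16024 ≈ 6.2406e-5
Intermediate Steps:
F = 16012 (F = 2*8006 = 16012)
B(a) = -24*a (B(a) = (a*(-4))*6 = -4*a*6 = -24*a)
1/(B(g((-3 + 1)²)) + F) = 1/(-24/(-6 + (-3 + 1)²) + 16012) = 1/(-24/(-6 + (-2)²) + 16012) = 1/(-24/(-6 + 4) + 16012) = 1/(-24/(-2) + 16012) = 1/(-24*(-½) + 16012) = 1/(12 + 16012) = 1/16024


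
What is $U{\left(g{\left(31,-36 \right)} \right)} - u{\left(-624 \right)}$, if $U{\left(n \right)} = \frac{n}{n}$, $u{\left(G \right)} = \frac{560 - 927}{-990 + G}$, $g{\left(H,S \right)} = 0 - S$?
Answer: $\frac{1247}{1614} \approx 0.77261$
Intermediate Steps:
$g{\left(H,S \right)} = - S$
$u{\left(G \right)} = - \frac{367}{-990 + G}$
$U{\left(n \right)} = 1$
$U{\left(g{\left(31,-36 \right)} \right)} - u{\left(-624 \right)} = 1 - - \frac{367}{-990 - 624} = 1 - - \frac{367}{-1614} = 1 - \left(-367\right) \left(- \frac{1}{1614}\right) = 1 - \frac{367}{1614} = \frac{1247}{1614}$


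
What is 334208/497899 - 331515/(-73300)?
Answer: 37911686677/7299199340 ≈ 5.1940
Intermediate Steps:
334208/497899 - 331515/(-73300) = 334208*(1/497899) - 331515*(-1/73300) = 334208/497899 + 66303/14660 = 37911686677/7299199340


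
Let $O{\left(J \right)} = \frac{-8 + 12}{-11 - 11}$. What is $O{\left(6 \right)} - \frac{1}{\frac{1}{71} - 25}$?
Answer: $- \frac{2767}{19514} \approx -0.1418$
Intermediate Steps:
$O{\left(J \right)} = - \frac{2}{11}$ ($O{\left(J \right)} = \frac{4}{-22} = 4 \left(- \frac{1}{22}\right) = - \frac{2}{11}$)
$O{\left(6 \right)} - \frac{1}{\frac{1}{71} - 25} = - \frac{2}{11} - \frac{1}{\frac{1}{71} - 25} = - \frac{2}{11} - \frac{1}{- \frac{1774}{71}} = - \frac{2}{11} - - \frac{71}{1774} = - \frac{2}{11} + \frac{71}{1774} = - \frac{2767}{19514}$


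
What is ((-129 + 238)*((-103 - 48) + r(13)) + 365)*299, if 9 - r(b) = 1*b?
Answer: -4942470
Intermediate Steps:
r(b) = 9 - b
((-129 + 238)*((-103 - 48) + r(13)) + 365)*299 = ((-129 + 238)*((-103 - 48) + (9 - 1*13)) + 365)*299 = (109*(-151 + (9 - 13)) + 365)*299 = (109*(-151 - 4) + 365)*299 = (109*(-155) + 365)*299 = (-16895 + 365)*299 = -16530*299 = -4942470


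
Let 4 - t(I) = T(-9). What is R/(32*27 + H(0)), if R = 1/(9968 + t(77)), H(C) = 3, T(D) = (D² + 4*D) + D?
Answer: 1/8614512 ≈ 1.1608e-7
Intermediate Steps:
T(D) = D² + 5*D
t(I) = -32 (t(I) = 4 - (-9)*(5 - 9) = 4 - (-9)*(-4) = 4 - 1*36 = 4 - 36 = -32)
R = 1/9936 (R = 1/(9968 - 32) = 1/9936 ≈ 0.00010064)
R/(32*27 + H(0)) = 1/(9936*(32*27 + 3)) = 1/(9936*(864 + 3)) = (1/9936)/867 = (1/9936)*(1/867) = 1/8614512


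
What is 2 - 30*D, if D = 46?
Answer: -1378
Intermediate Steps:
2 - 30*D = 2 - 30*46 = 2 - 1380 = -1378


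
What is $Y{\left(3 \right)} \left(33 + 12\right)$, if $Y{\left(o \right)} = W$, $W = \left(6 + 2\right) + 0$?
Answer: $360$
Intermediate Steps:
$W = 8$ ($W = 8 + 0 = 8$)
$Y{\left(o \right)} = 8$
$Y{\left(3 \right)} \left(33 + 12\right) = 8 \left(33 + 12\right) = 8 \cdot 45 = 360$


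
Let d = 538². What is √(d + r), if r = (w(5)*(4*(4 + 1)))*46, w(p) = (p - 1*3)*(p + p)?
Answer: 2*√76961 ≈ 554.84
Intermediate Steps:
w(p) = 2*p*(-3 + p) (w(p) = (p - 3)*(2*p) = (-3 + p)*(2*p) = 2*p*(-3 + p))
d = 289444
r = 18400 (r = ((2*5*(-3 + 5))*(4*(4 + 1)))*46 = ((2*5*2)*(4*5))*46 = (20*20)*46 = 400*46 = 18400)
√(d + r) = √(289444 + 18400) = √307844 = 2*√76961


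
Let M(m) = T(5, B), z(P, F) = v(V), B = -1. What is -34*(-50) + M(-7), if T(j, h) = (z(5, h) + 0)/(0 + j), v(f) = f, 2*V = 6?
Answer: 8503/5 ≈ 1700.6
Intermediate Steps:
V = 3 (V = (1/2)*6 = 3)
z(P, F) = 3
T(j, h) = 3/j (T(j, h) = (3 + 0)/(0 + j) = 3/j)
M(m) = 3/5
-34*(-50) + M(-7) = -34*(-50) + 3/5 = 1700 + 3/5 = 8503/5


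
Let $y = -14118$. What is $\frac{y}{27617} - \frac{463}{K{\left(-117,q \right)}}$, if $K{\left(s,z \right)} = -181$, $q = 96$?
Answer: $\frac{10231313}{4998677} \approx 2.0468$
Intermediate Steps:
$\frac{y}{27617} - \frac{463}{K{\left(-117,q \right)}} = - \frac{14118}{27617} - \frac{463}{-181} = \left(-14118\right) \frac{1}{27617} - - \frac{463}{181} = - \frac{14118}{27617} + \frac{463}{181} = \frac{10231313}{4998677}$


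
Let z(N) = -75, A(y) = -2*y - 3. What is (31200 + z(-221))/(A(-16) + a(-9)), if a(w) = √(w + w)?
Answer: 902625/859 - 93375*I*√2/859 ≈ 1050.8 - 153.73*I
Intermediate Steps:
a(w) = √2*√w (a(w) = √(2*w) = √2*√w)
A(y) = -3 - 2*y
(31200 + z(-221))/(A(-16) + a(-9)) = (31200 - 75)/((-3 - 2*(-16)) + √2*√(-9)) = 31125/((-3 + 32) + √2*(3*I)) = 31125/(29 + 3*I*√2)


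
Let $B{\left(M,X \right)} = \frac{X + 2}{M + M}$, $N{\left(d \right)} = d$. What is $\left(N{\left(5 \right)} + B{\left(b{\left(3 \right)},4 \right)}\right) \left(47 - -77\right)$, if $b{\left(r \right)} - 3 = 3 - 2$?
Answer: $713$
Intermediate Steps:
$b{\left(r \right)} = 4$ ($b{\left(r \right)} = 3 + \left(3 - 2\right) = 3 + 1 = 4$)
$B{\left(M,X \right)} = \frac{2 + X}{2 M}$
$\left(N{\left(5 \right)} + B{\left(b{\left(3 \right)},4 \right)}\right) \left(47 - -77\right) = \left(5 + \frac{2 + 4}{2 \cdot 4}\right) \left(47 - -77\right) = \left(5 + \frac{1}{2} \cdot \frac{1}{4} \cdot 6\right) \left(47 + 77\right) = \left(5 + \frac{3}{4}\right) 124 = \frac{23}{4} \cdot 124 = 713$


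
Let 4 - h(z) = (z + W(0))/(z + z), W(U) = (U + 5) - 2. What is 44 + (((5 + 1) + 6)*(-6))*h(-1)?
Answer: -316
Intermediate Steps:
W(U) = 3 + U (W(U) = (5 + U) - 2 = 3 + U)
h(z) = 4 - (3 + z)/(2*z) (h(z) = 4 - (z + (3 + 0))/(z + z) = 4 - (z + 3)/(2*z) = 4 - (3 + z)*1/(2*z) = 4 - (3 + z)/(2*z))
44 + (((5 + 1) + 6)*(-6))*h(-1) = 44 + (((5 + 1) + 6)*(-6))*((½)*(-3 + 7*(-1))/(-1)) = 44 + ((6 + 6)*(-6))*((½)*(-1)*(-3 - 7)) = 44 + (12*(-6))*((½)*(-1)*(-10)) = 44 - 72*5 = 44 - 360 = -316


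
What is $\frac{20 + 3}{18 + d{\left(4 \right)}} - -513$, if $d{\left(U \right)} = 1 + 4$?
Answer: $514$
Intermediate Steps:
$d{\left(U \right)} = 5$
$\frac{20 + 3}{18 + d{\left(4 \right)}} - -513 = \frac{20 + 3}{18 + 5} - -513 = \frac{23}{23} + 513 = 23 \cdot \frac{1}{23} + 513 = 1 + 513 = 514$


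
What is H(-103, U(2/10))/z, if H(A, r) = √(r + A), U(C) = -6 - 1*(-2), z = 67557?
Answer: I*√107/67557 ≈ 0.00015312*I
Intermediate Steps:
U(C) = -4 (U(C) = -6 + 2 = -4)
H(A, r) = √(A + r)
H(-103, U(2/10))/z = √(-103 - 4)/67557 = √(-107)*(1/67557) = (I*√107)*(1/67557) = I*√107/67557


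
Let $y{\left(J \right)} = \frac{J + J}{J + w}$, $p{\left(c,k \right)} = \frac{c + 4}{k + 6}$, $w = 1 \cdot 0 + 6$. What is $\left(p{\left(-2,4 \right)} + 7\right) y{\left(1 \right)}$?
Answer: $\frac{72}{35} \approx 2.0571$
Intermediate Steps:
$w = 6$ ($w = 0 + 6 = 6$)
$p{\left(c,k \right)} = \frac{4 + c}{6 + k}$
$y{\left(J \right)} = \frac{2 J}{6 + J}$ ($y{\left(J \right)} = \frac{J + J}{J + 6} = \frac{2 J}{6 + J}$)
$\left(p{\left(-2,4 \right)} + 7\right) y{\left(1 \right)} = \left(\frac{4 - 2}{6 + 4} + 7\right) 2 \cdot 1 \frac{1}{6 + 1} = \left(\frac{1}{10} \cdot 2 + 7\right) 2 \cdot 1 \cdot \frac{1}{7} = \left(\frac{1}{5} + 7\right) \frac{2}{7} = \frac{36}{5} \cdot \frac{2}{7} = \frac{72}{35}$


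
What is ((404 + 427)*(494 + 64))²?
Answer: 215015835204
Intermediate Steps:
((404 + 427)*(494 + 64))² = (831*558)² = 463698² = 215015835204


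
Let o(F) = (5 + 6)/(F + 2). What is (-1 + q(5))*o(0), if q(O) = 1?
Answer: 0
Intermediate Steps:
o(F) = 11/(2 + F)
(-1 + q(5))*o(0) = (-1 + 1)*(11/(2 + 0)) = 0*(11/2) = 0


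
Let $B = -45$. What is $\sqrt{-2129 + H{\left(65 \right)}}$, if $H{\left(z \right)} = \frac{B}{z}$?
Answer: $\frac{i \sqrt{359918}}{13} \approx 46.149 i$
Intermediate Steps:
$H{\left(z \right)} = - \frac{45}{z}$
$\sqrt{-2129 + H{\left(65 \right)}} = \sqrt{-2129 - \frac{45}{65}} = \sqrt{-2129 - \frac{9}{13}} = \sqrt{- \frac{27686}{13}} = \frac{i \sqrt{359918}}{13}$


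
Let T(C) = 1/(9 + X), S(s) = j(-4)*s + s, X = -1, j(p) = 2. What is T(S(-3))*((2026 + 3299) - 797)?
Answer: 566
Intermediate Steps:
S(s) = 3*s (S(s) = 2*s + s = 3*s)
T(C) = ⅛ (T(C) = 1/(9 - 1) = 1/8 = ⅛)
T(S(-3))*((2026 + 3299) - 797) = ((2026 + 3299) - 797)/8 = (5325 - 797)/8 = (⅛)*4528 = 566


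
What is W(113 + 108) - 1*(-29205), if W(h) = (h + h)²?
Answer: 224569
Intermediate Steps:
W(h) = 4*h² (W(h) = (2*h)² = 4*h²)
W(113 + 108) - 1*(-29205) = 4*(113 + 108)² - 1*(-29205) = 4*221² + 29205 = 4*48841 + 29205 = 195364 + 29205 = 224569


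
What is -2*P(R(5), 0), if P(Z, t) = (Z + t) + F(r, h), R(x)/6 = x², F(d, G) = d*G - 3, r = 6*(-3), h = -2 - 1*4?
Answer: -510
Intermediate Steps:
h = -6 (h = -2 - 4 = -6)
r = -18
F(d, G) = -3 + G*d (F(d, G) = G*d - 3 = -3 + G*d)
R(x) = 6*x²
P(Z, t) = 105 + Z + t (P(Z, t) = (Z + t) + (-3 - 6*(-18)) = (Z + t) + (-3 + 108) = (Z + t) + 105 = 105 + Z + t)
-2*P(R(5), 0) = -2*(105 + 6*5² + 0) = -2*(105 + 6*25 + 0) = -2*(105 + 150 + 0) = -2*255 = -510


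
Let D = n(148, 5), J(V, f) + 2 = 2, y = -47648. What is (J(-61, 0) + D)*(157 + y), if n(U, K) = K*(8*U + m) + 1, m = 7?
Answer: -282856396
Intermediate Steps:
J(V, f) = 0 (J(V, f) = -2 + 2 = 0)
n(U, K) = 1 + K*(7 + 8*U) (n(U, K) = K*(8*U + 7) + 1 = K*(7 + 8*U) + 1 = 1 + K*(7 + 8*U))
D = 5956 (D = 1 + 7*5 + 8*5*148 = 1 + 35 + 5920 = 5956)
(J(-61, 0) + D)*(157 + y) = (0 + 5956)*(157 - 47648) = 5956*(-47491) = -282856396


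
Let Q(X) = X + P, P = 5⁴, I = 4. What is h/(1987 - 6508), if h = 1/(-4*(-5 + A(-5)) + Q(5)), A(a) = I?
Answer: -1/2866314 ≈ -3.4888e-7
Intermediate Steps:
P = 625
A(a) = 4
Q(X) = 625 + X (Q(X) = X + 625 = 625 + X)
h = 1/634 (h = 1/(-4*(-5 + 4) + (625 + 5)) = 1/(-4*(-1) + 630) = 1/(4 + 630) = 1/634 ≈ 0.0015773)
h/(1987 - 6508) = 1/(634*(1987 - 6508)) = (1/634)/(-4521) = (1/634)*(-1/4521) = -1/2866314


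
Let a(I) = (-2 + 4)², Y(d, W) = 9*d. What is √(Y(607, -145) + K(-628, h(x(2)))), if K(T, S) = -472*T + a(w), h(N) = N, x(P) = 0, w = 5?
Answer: √301883 ≈ 549.44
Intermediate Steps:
a(I) = 4 (a(I) = 2² = 4)
K(T, S) = 4 - 472*T (K(T, S) = -472*T + 4 = 4 - 472*T)
√(Y(607, -145) + K(-628, h(x(2)))) = √(9*607 + (4 - 472*(-628))) = √(5463 + (4 + 296416)) = √(5463 + 296420) = √301883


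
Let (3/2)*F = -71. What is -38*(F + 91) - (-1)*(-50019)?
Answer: -155035/3 ≈ -51678.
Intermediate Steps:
F = -142/3 (F = (2/3)*(-71) = -142/3 ≈ -47.333)
-38*(F + 91) - (-1)*(-50019) = -38*(-142/3 + 91) - (-1)*(-50019) = -38*131/3 - 1*50019 = -4978/3 - 50019 = -155035/3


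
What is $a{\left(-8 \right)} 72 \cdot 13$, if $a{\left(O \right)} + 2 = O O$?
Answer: $58032$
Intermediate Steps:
$a{\left(O \right)} = -2 + O^{2}$ ($a{\left(O \right)} = -2 + O O = -2 + O^{2}$)
$a{\left(-8 \right)} 72 \cdot 13 = \left(-2 + \left(-8\right)^{2}\right) 72 \cdot 13 = \left(-2 + 64\right) 72 \cdot 13 = 62 \cdot 72 \cdot 13 = 4464 \cdot 13 = 58032$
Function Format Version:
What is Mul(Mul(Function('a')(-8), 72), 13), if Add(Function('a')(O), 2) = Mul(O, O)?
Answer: 58032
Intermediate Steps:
Function('a')(O) = Add(-2, Pow(O, 2)) (Function('a')(O) = Add(-2, Mul(O, O)) = Add(-2, Pow(O, 2)))
Mul(Mul(Function('a')(-8), 72), 13) = Mul(Mul(Add(-2, Pow(-8, 2)), 72), 13) = Mul(Mul(Add(-2, 64), 72), 13) = Mul(Mul(62, 72), 13) = Mul(4464, 13) = 58032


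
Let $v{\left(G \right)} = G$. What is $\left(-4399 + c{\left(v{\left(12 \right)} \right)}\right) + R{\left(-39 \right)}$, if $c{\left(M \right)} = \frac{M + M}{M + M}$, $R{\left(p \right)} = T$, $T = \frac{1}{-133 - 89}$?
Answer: $- \frac{976357}{222} \approx -4398.0$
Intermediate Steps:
$T = - \frac{1}{222}$ ($T = \frac{1}{-222} = - \frac{1}{222} \approx -0.0045045$)
$R{\left(p \right)} = - \frac{1}{222}$
$c{\left(M \right)} = 1$ ($c{\left(M \right)} = \frac{2 M}{2 M} = 2 M \frac{1}{2 M} = 1$)
$\left(-4399 + c{\left(v{\left(12 \right)} \right)}\right) + R{\left(-39 \right)} = \left(-4399 + 1\right) - \frac{1}{222} = -4398 - \frac{1}{222} = - \frac{976357}{222}$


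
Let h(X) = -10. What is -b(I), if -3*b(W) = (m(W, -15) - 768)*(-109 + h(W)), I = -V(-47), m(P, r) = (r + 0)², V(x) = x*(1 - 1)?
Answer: 21539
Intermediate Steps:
V(x) = 0 (V(x) = x*0 = 0)
m(P, r) = r²
I = 0 (I = -1*0 = 0)
b(W) = -21539 (b(W) = -((-15)² - 768)*(-109 - 10)/3 = -(225 - 768)*(-119)/3 = -(-181)*(-119) = -⅓*64617 = -21539)
-b(I) = -1*(-21539) = 21539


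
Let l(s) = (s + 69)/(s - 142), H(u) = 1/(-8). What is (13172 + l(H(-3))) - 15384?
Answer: -2515595/1137 ≈ -2212.5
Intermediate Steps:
H(u) = -⅛
l(s) = (69 + s)/(-142 + s)
(13172 + l(H(-3))) - 15384 = (13172 + (69 - ⅛)/(-142 - ⅛)) - 15384 = (13172 + (551/8)/(-1137/8)) - 15384 = (13172 - 8/1137*551/8) - 15384 = (13172 - 551/1137) - 15384 = 14976013/1137 - 15384 = -2515595/1137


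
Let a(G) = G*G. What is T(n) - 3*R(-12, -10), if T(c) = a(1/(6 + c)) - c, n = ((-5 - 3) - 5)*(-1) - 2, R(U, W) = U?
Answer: 7226/289 ≈ 25.003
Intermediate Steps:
a(G) = G²
n = 11 (n = (-8 - 5)*(-1) - 2 = -13*(-1) - 2 = 13 - 2 = 11)
T(c) = (6 + c)⁻² - c (T(c) = (1/(6 + c))² - c = (6 + c)⁻² - c)
T(n) - 3*R(-12, -10) = ((6 + 11)⁻² - 1*11) - 3*(-12) = (17⁻² - 11) + 36 = (1/289 - 11) + 36 = -3178/289 + 36 = 7226/289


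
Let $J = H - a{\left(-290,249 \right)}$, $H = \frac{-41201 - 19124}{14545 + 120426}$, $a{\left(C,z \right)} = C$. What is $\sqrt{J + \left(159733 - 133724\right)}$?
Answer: $\frac{6 \sqrt{13307923161719}}{134971} \approx 162.17$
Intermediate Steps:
$H = - \frac{60325}{134971} \approx -0.44695$
$J = \frac{39081265}{134971}$ ($J = - \frac{60325}{134971} - -290 = - \frac{60325}{134971} + 290 = \frac{39081265}{134971} \approx 289.55$)
$\sqrt{J + \left(159733 - 133724\right)} = \sqrt{\frac{39081265}{134971} + \left(159733 - 133724\right)} = \sqrt{\frac{39081265}{134971} + 26009} = \sqrt{\frac{3549542004}{134971}} = \frac{6 \sqrt{13307923161719}}{134971}$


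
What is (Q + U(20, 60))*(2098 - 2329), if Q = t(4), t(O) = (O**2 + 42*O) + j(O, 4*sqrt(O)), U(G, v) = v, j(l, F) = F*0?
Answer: -56364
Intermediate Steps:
j(l, F) = 0
t(O) = O**2 + 42*O (t(O) = (O**2 + 42*O) + 0 = O**2 + 42*O)
Q = 184 (Q = 4*(42 + 4) = 4*46 = 184)
(Q + U(20, 60))*(2098 - 2329) = (184 + 60)*(2098 - 2329) = 244*(-231) = -56364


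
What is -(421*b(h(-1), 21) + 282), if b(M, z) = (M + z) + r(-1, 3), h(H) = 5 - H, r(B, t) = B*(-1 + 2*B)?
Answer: -12912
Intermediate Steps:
b(M, z) = 3 + M + z (b(M, z) = (M + z) - (-1 + 2*(-1)) = (M + z) - (-1 - 2) = (M + z) - 1*(-3) = (M + z) + 3 = 3 + M + z)
-(421*b(h(-1), 21) + 282) = -(421*(3 + (5 - 1*(-1)) + 21) + 282) = -(421*(3 + (5 + 1) + 21) + 282) = -(421*(3 + 6 + 21) + 282) = -(421*30 + 282) = -(12630 + 282) = -1*12912 = -12912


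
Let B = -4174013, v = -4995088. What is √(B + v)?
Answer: 3*I*√1018789 ≈ 3028.1*I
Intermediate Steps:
√(B + v) = √(-4174013 - 4995088) = √(-9169101) = 3*I*√1018789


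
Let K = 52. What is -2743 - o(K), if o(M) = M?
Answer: -2795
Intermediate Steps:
-2743 - o(K) = -2743 - 1*52 = -2743 - 52 = -2795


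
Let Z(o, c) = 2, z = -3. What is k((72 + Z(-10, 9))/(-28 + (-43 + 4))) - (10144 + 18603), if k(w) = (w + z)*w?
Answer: -129024933/4489 ≈ -28742.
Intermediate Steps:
k(w) = w*(-3 + w) (k(w) = (w - 3)*w = (-3 + w)*w = w*(-3 + w))
k((72 + Z(-10, 9))/(-28 + (-43 + 4))) - (10144 + 18603) = ((72 + 2)/(-28 + (-43 + 4)))*(-3 + (72 + 2)/(-28 + (-43 + 4))) - (10144 + 18603) = (74/(-28 - 39))*(-3 + 74/(-28 - 39)) - 1*28747 = (74/(-67))*(-3 + 74/(-67)) - 28747 = (74*(-1/67))*(-3 + 74*(-1/67)) - 28747 = -74*(-3 - 74/67)/67 - 28747 = -74/67*(-275/67) - 28747 = 20350/4489 - 28747 = -129024933/4489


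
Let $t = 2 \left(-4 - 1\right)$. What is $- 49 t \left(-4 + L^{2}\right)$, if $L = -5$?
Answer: $10290$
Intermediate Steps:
$t = -10$ ($t = 2 \left(-5\right) = -10$)
$- 49 t \left(-4 + L^{2}\right) = - 49 \left(- 10 \left(-4 + \left(-5\right)^{2}\right)\right) = - 49 \left(- 10 \left(-4 + 25\right)\right) = - 49 \left(\left(-10\right) 21\right) = \left(-49\right) \left(-210\right) = 10290$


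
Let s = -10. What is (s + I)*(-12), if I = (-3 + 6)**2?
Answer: 12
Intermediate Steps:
I = 9 (I = 3**2 = 9)
(s + I)*(-12) = (-10 + 9)*(-12) = -1*(-12) = 12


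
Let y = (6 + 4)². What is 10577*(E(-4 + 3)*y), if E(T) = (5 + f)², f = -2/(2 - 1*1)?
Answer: 9519300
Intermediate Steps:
f = -2 (f = -2/(2 - 1) = -2/1 = -2*1 = -2)
E(T) = 9 (E(T) = (5 - 2)² = 3² = 9)
y = 100 (y = 10² = 100)
10577*(E(-4 + 3)*y) = 10577*(9*100) = 10577*900 = 9519300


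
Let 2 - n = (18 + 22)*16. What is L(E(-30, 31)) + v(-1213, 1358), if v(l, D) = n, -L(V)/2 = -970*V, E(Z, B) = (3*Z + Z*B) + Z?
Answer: -2037638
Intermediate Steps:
E(Z, B) = 4*Z + B*Z (E(Z, B) = (3*Z + B*Z) + Z = 4*Z + B*Z)
n = -638 (n = 2 - (18 + 22)*16 = 2 - 40*16 = 2 - 1*640 = 2 - 640 = -638)
L(V) = 1940*V (L(V) = -(-1940)*V = 1940*V)
v(l, D) = -638
L(E(-30, 31)) + v(-1213, 1358) = 1940*(-30*(4 + 31)) - 638 = 1940*(-30*35) - 638 = 1940*(-1050) - 638 = -2037000 - 638 = -2037638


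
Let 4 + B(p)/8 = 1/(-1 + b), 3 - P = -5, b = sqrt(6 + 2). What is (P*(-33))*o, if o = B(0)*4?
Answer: 228096/7 - 16896*sqrt(2)/7 ≈ 29172.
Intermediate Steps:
b = 2*sqrt(2) (b = sqrt(8) = 2*sqrt(2) ≈ 2.8284)
P = 8 (P = 3 - 1*(-5) = 3 + 5 = 8)
B(p) = -32 + 8/(-1 + 2*sqrt(2))
o = -864/7 + 64*sqrt(2)/7 (o = (-216/7 + 16*sqrt(2)/7)*4 = -864/7 + 64*sqrt(2)/7 ≈ -110.50)
(P*(-33))*o = (8*(-33))*(-864/7 + 64*sqrt(2)/7) = -264*(-864/7 + 64*sqrt(2)/7) = 228096/7 - 16896*sqrt(2)/7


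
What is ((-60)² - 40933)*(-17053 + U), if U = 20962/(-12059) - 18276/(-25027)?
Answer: 192149581253196627/301800593 ≈ 6.3668e+8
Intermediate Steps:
U = -304225690/301800593 (U = 20962*(-1/12059) - 18276*(-1/25027) = -20962/12059 + 18276/25027 = -304225690/301800593 ≈ -1.0080)
((-60)² - 40933)*(-17053 + U) = ((-60)² - 40933)*(-17053 - 304225690/301800593) = (3600 - 40933)*(-5146909738119/301800593) = -37333*(-5146909738119/301800593) = 192149581253196627/301800593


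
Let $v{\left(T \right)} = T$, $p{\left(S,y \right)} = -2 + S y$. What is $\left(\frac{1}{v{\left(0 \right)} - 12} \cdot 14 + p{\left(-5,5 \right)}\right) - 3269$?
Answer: $- \frac{19783}{6} \approx -3297.2$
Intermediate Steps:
$\left(\frac{1}{v{\left(0 \right)} - 12} \cdot 14 + p{\left(-5,5 \right)}\right) - 3269 = \left(\frac{1}{0 - 12} \cdot 14 - 27\right) - 3269 = \left(\frac{1}{-12} \cdot 14 - 27\right) - 3269 = \left(\left(- \frac{1}{12}\right) 14 - 27\right) - 3269 = \left(- \frac{7}{6} - 27\right) - 3269 = - \frac{169}{6} - 3269 = - \frac{19783}{6}$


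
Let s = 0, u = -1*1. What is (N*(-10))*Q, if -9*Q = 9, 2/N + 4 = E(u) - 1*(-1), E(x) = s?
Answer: -20/3 ≈ -6.6667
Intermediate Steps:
u = -1
E(x) = 0
N = -⅔ (N = 2/(-4 + (0 - 1*(-1))) = 2/(-4 + (0 + 1)) = 2/(-4 + 1) = 2/(-3) = 2*(-⅓) = -⅔ ≈ -0.66667)
Q = -1 (Q = -⅑*9 = -1)
(N*(-10))*Q = -⅔*(-10)*(-1) = (20/3)*(-1) = -20/3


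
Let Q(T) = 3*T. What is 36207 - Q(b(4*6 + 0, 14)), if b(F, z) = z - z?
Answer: 36207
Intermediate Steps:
b(F, z) = 0
36207 - Q(b(4*6 + 0, 14)) = 36207 - 3*0 = 36207 - 1*0 = 36207 + 0 = 36207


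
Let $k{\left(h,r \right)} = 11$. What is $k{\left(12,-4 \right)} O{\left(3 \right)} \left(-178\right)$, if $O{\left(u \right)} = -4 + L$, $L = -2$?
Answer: $11748$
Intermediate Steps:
$O{\left(u \right)} = -6$ ($O{\left(u \right)} = -4 - 2 = -6$)
$k{\left(12,-4 \right)} O{\left(3 \right)} \left(-178\right) = 11 \left(-6\right) \left(-178\right) = \left(-66\right) \left(-178\right) = 11748$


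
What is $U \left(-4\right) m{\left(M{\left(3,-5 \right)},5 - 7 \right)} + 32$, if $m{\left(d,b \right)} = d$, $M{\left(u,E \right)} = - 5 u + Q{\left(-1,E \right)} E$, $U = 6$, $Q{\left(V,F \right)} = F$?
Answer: $-208$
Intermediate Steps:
$M{\left(u,E \right)} = E^{2} - 5 u$ ($M{\left(u,E \right)} = - 5 u + E E = - 5 u + E^{2} = E^{2} - 5 u$)
$U \left(-4\right) m{\left(M{\left(3,-5 \right)},5 - 7 \right)} + 32 = 6 \left(-4\right) \left(\left(-5\right)^{2} - 15\right) + 32 = - 24 \left(25 - 15\right) + 32 = \left(-24\right) 10 + 32 = -240 + 32 = -208$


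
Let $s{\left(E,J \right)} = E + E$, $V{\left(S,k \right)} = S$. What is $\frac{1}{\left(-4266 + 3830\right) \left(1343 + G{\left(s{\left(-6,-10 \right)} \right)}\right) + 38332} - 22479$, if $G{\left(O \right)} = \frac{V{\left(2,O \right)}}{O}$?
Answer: $- \frac{36897704973}{1641430} \approx -22479.0$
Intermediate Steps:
$s{\left(E,J \right)} = 2 E$
$G{\left(O \right)} = \frac{2}{O}$
$\frac{1}{\left(-4266 + 3830\right) \left(1343 + G{\left(s{\left(-6,-10 \right)} \right)}\right) + 38332} - 22479 = \frac{1}{\left(-4266 + 3830\right) \left(1343 + \frac{2}{2 \left(-6\right)}\right) + 38332} - 22479 = \frac{1}{- 436 \left(1343 + \frac{2}{-12}\right) + 38332} - 22479 = \frac{1}{- 436 \left(1343 + 2 \left(- \frac{1}{12}\right)\right) + 38332} - 22479 = \frac{1}{- 436 \left(1343 - \frac{1}{6}\right) + 38332} - 22479 = \frac{1}{\left(-436\right) \frac{8057}{6} + 38332} - 22479 = \frac{1}{- \frac{1756426}{3} + 38332} - 22479 = \frac{1}{- \frac{1641430}{3}} - 22479 = - \frac{3}{1641430} - 22479 = - \frac{36897704973}{1641430}$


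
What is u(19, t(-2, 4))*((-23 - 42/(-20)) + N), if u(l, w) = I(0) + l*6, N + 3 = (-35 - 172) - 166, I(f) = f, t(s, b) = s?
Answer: -226233/5 ≈ -45247.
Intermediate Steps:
N = -376 (N = -3 + ((-35 - 172) - 166) = -3 + (-207 - 166) = -3 - 373 = -376)
u(l, w) = 6*l (u(l, w) = 0 + l*6 = 0 + 6*l = 6*l)
u(19, t(-2, 4))*((-23 - 42/(-20)) + N) = (6*19)*((-23 - 42/(-20)) - 376) = 114*((-23 - 42*(-1)/20) - 376) = 114*((-23 - 21*(-1/10)) - 376) = 114*((-23 + 21/10) - 376) = 114*(-209/10 - 376) = 114*(-3969/10) = -226233/5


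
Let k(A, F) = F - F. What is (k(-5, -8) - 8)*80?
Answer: -640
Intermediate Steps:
k(A, F) = 0
(k(-5, -8) - 8)*80 = (0 - 8)*80 = -8*80 = -640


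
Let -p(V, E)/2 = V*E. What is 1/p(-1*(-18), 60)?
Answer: -1/2160 ≈ -0.00046296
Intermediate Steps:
p(V, E) = -2*E*V (p(V, E) = -2*V*E = -2*E*V)
1/p(-1*(-18), 60) = 1/(-2*60*(-1*(-18))) = 1/(-2*60*18) = 1/(-2160) = -1/2160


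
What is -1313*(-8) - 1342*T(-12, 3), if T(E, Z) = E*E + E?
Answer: -166640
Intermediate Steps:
T(E, Z) = E + E² (T(E, Z) = E² + E = E + E²)
-1313*(-8) - 1342*T(-12, 3) = -1313*(-8) - 1342*(-12*(1 - 12)) = 10504 - 1342*(-12*(-11)) = 10504 - 1342*132 = 10504 - 1*177144 = 10504 - 177144 = -166640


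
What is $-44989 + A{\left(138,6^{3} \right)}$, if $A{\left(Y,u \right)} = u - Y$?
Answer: $-44911$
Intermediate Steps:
$-44989 + A{\left(138,6^{3} \right)} = -44989 + \left(6^{3} - 138\right) = -44989 + \left(216 - 138\right) = -44989 + 78 = -44911$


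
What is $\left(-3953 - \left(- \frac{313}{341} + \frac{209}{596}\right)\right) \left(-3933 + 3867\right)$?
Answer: $\frac{2409829887}{9238} \approx 2.6086 \cdot 10^{5}$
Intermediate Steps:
$\left(-3953 - \left(- \frac{313}{341} + \frac{209}{596}\right)\right) \left(-3933 + 3867\right) = \left(-3953 - - \frac{115279}{203236}\right) \left(-66\right) = \left(-3953 + \left(\frac{313}{341} - \frac{209}{596}\right)\right) \left(-66\right) = \left(-3953 + \frac{115279}{203236}\right) \left(-66\right) = \left(- \frac{803276629}{203236}\right) \left(-66\right) = \frac{2409829887}{9238}$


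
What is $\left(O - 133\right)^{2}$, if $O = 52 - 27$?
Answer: $11664$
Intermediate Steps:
$O = 25$
$\left(O - 133\right)^{2} = \left(25 - 133\right)^{2} = \left(-108\right)^{2} = 11664$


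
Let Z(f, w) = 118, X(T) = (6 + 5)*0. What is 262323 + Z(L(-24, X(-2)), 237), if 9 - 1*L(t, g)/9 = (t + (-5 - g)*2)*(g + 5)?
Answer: 262441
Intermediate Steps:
X(T) = 0 (X(T) = 11*0 = 0)
L(t, g) = 81 - 9*(5 + g)*(-10 + t - 2*g) (L(t, g) = 81 - 9*(t + (-5 - g)*2)*(g + 5) = 81 - 9*(t + (-10 - 2*g))*(5 + g) = 81 - 9*(-10 + t - 2*g)*(5 + g) = 81 - 9*(5 + g)*(-10 + t - 2*g))
262323 + Z(L(-24, X(-2)), 237) = 262323 + 118 = 262441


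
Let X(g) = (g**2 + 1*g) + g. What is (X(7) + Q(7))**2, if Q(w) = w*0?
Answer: 3969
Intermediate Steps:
Q(w) = 0
X(g) = g**2 + 2*g (X(g) = (g**2 + g) + g = (g + g**2) + g = g**2 + 2*g)
(X(7) + Q(7))**2 = (7*(2 + 7) + 0)**2 = (7*9 + 0)**2 = (63 + 0)**2 = 63**2 = 3969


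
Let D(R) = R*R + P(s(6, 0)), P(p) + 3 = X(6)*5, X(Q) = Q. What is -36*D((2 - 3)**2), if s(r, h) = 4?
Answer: -1008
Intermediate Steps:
P(p) = 27 (P(p) = -3 + 6*5 = -3 + 30 = 27)
D(R) = 27 + R**2 (D(R) = R*R + 27 = R**2 + 27 = 27 + R**2)
-36*D((2 - 3)**2) = -36*(27 + ((2 - 3)**2)**2) = -36*(27 + ((-1)**2)**2) = -36*(27 + 1**2) = -36*(27 + 1) = -36*28 = -1008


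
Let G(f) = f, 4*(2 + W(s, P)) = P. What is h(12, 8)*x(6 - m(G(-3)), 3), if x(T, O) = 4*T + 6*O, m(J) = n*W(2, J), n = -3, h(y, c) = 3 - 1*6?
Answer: -27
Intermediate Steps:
W(s, P) = -2 + P/4
h(y, c) = -3 (h(y, c) = 3 - 6 = -3)
m(J) = 6 - 3*J/4 (m(J) = -3*(-2 + J/4) = 6 - 3*J/4)
h(12, 8)*x(6 - m(G(-3)), 3) = -3*(4*(6 - (6 - 3/4*(-3))) + 6*3) = -3*(4*(6 - (6 + 9/4)) + 18) = -3*(4*(6 - 1*33/4) + 18) = -3*(4*(6 - 33/4) + 18) = -3*(4*(-9/4) + 18) = -3*(-9 + 18) = -3*9 = -27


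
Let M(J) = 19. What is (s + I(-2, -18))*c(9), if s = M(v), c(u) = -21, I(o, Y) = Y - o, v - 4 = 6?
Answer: -63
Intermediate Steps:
v = 10 (v = 4 + 6 = 10)
s = 19
(s + I(-2, -18))*c(9) = (19 + (-18 - 1*(-2)))*(-21) = (19 + (-18 + 2))*(-21) = (19 - 16)*(-21) = 3*(-21) = -63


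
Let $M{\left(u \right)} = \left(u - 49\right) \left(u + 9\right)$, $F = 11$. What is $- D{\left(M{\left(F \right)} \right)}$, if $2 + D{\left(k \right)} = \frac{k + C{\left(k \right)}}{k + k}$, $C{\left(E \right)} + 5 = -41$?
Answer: $\frac{1117}{760} \approx 1.4697$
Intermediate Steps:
$C{\left(E \right)} = -46$ ($C{\left(E \right)} = -5 - 41 = -46$)
$M{\left(u \right)} = \left(-49 + u\right) \left(9 + u\right)$
$D{\left(k \right)} = -2 + \frac{-46 + k}{2 k}$ ($D{\left(k \right)} = -2 + \frac{k - 46}{k + k} = -2 + \frac{-46 + k}{2 k}$)
$- D{\left(M{\left(F \right)} \right)} = - (- \frac{3}{2} - \frac{23}{-441 + 11^{2} - 440}) = - (- \frac{3}{2} - \frac{23}{-441 + 121 - 440}) = - (- \frac{3}{2} - \frac{23}{-760}) = - (- \frac{3}{2} - - \frac{23}{760}) = - (- \frac{3}{2} + \frac{23}{760}) = \left(-1\right) \left(- \frac{1117}{760}\right) = \frac{1117}{760}$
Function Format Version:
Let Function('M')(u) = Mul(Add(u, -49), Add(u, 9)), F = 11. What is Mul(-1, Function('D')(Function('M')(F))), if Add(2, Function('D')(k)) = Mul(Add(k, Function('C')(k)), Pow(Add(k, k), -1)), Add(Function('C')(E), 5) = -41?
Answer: Rational(1117, 760) ≈ 1.4697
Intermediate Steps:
Function('C')(E) = -46 (Function('C')(E) = Add(-5, -41) = -46)
Function('M')(u) = Mul(Add(-49, u), Add(9, u))
Function('D')(k) = Add(-2, Mul(Rational(1, 2), Pow(k, -1), Add(-46, k))) (Function('D')(k) = Add(-2, Mul(Add(k, -46), Pow(Add(k, k), -1))) = Add(-2, Mul(Add(-46, k), Pow(Mul(2, k), -1))) = Add(-2, Mul(Add(-46, k), Mul(Rational(1, 2), Pow(k, -1)))) = Add(-2, Mul(Rational(1, 2), Pow(k, -1), Add(-46, k))))
Mul(-1, Function('D')(Function('M')(F))) = Mul(-1, Add(Rational(-3, 2), Mul(-23, Pow(Add(-441, Pow(11, 2), Mul(-40, 11)), -1)))) = Mul(-1, Add(Rational(-3, 2), Mul(-23, Pow(Add(-441, 121, -440), -1)))) = Mul(-1, Add(Rational(-3, 2), Mul(-23, Pow(-760, -1)))) = Mul(-1, Add(Rational(-3, 2), Mul(-23, Rational(-1, 760)))) = Mul(-1, Add(Rational(-3, 2), Rational(23, 760))) = Mul(-1, Rational(-1117, 760)) = Rational(1117, 760)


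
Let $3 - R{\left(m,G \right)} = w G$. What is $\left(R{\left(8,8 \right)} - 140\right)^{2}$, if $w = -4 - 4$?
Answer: $5329$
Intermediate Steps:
$w = -8$
$R{\left(m,G \right)} = 3 + 8 G$ ($R{\left(m,G \right)} = 3 - - 8 G = 3 + 8 G$)
$\left(R{\left(8,8 \right)} - 140\right)^{2} = \left(\left(3 + 8 \cdot 8\right) - 140\right)^{2} = \left(\left(3 + 64\right) - 140\right)^{2} = \left(67 - 140\right)^{2} = \left(-73\right)^{2} = 5329$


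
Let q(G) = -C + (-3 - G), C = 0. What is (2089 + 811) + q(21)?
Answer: 2876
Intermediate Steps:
q(G) = -3 - G (q(G) = -1*0 + (-3 - G) = 0 + (-3 - G) = -3 - G)
(2089 + 811) + q(21) = (2089 + 811) + (-3 - 1*21) = 2900 + (-3 - 21) = 2900 - 24 = 2876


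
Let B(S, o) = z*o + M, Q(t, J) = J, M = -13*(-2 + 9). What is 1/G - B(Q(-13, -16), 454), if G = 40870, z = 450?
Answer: -8346021829/40870 ≈ -2.0421e+5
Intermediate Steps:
M = -91 (M = -13*7 = -91)
B(S, o) = -91 + 450*o (B(S, o) = 450*o - 91 = -91 + 450*o)
1/G - B(Q(-13, -16), 454) = 1/40870 - (-91 + 450*454) = 1/40870 - (-91 + 204300) = 1/40870 - 1*204209 = 1/40870 - 204209 = -8346021829/40870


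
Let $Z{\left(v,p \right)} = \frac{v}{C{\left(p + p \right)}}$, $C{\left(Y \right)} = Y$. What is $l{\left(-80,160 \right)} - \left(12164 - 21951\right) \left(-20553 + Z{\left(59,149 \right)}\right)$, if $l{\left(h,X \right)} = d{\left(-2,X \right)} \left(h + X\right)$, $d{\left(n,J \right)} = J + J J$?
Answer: $- \frac{59328663045}{298} \approx -1.9909 \cdot 10^{8}$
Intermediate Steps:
$d{\left(n,J \right)} = J + J^{2}$
$Z{\left(v,p \right)} = \frac{v}{2 p}$ ($Z{\left(v,p \right)} = \frac{v}{p + p} = \frac{v}{2 p}$)
$l{\left(h,X \right)} = X \left(1 + X\right) \left(X + h\right)$ ($l{\left(h,X \right)} = X \left(1 + X\right) \left(h + X\right) = X \left(1 + X\right) \left(X + h\right)$)
$l{\left(-80,160 \right)} - \left(12164 - 21951\right) \left(-20553 + Z{\left(59,149 \right)}\right) = 160 \left(1 + 160\right) \left(160 - 80\right) - \left(12164 - 21951\right) \left(-20553 + \frac{1}{2} \cdot 59 \cdot \frac{1}{149}\right) = 160 \cdot 161 \cdot 80 - - 9787 \left(-20553 + \frac{1}{2} \cdot 59 \cdot \frac{1}{149}\right) = 2060800 - - 9787 \left(-20553 + \frac{59}{298}\right) = 2060800 - \left(-9787\right) \left(- \frac{6124735}{298}\right) = 2060800 - \frac{59942781445}{298} = - \frac{59328663045}{298}$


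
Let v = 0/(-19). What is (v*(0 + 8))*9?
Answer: 0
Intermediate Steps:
v = 0 (v = 0*(-1/19) = 0)
(v*(0 + 8))*9 = (0*(0 + 8))*9 = (0*8)*9 = 0*9 = 0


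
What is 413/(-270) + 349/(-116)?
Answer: -71069/15660 ≈ -4.5383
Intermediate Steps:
413/(-270) + 349/(-116) = 413*(-1/270) + 349*(-1/116) = -413/270 - 349/116 = -71069/15660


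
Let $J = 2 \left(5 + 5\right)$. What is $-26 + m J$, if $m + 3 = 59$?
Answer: $1094$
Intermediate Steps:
$m = 56$ ($m = -3 + 59 = 56$)
$J = 20$ ($J = 2 \cdot 10 = 20$)
$-26 + m J = -26 + 56 \cdot 20 = -26 + 1120 = 1094$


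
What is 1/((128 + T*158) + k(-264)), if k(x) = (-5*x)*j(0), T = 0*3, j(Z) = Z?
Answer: 1/128 ≈ 0.0078125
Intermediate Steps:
T = 0
k(x) = 0 (k(x) = -5*x*0 = 0)
1/((128 + T*158) + k(-264)) = 1/((128 + 0*158) + 0) = 1/((128 + 0) + 0) = 1/(128 + 0) = 1/128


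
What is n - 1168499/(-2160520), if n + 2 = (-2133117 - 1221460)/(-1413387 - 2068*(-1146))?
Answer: -10263165420721/2066625961320 ≈ -4.9661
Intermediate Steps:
n = -5267659/956541 (n = -2 + (-2133117 - 1221460)/(-1413387 - 2068*(-1146)) = -2 - 3354577/(-1413387 + 2369928) = -2 - 3354577/956541 = -5267659/956541 ≈ -5.5070)
n - 1168499/(-2160520) = -5267659/956541 - 1168499/(-2160520) = -5267659/956541 - 1168499*(-1)/2160520 = -5267659/956541 - 1*(-1168499/2160520) = -5267659/956541 + 1168499/2160520 = -10263165420721/2066625961320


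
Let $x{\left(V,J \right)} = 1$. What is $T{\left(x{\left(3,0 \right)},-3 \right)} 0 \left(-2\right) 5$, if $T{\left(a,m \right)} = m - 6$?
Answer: $0$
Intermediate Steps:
$T{\left(a,m \right)} = -6 + m$ ($T{\left(a,m \right)} = m - 6 = -6 + m$)
$T{\left(x{\left(3,0 \right)},-3 \right)} 0 \left(-2\right) 5 = \left(-6 - 3\right) 0 \left(-2\right) 5 = \left(-9\right) 0 \cdot 5 = 0 \cdot 5 = 0$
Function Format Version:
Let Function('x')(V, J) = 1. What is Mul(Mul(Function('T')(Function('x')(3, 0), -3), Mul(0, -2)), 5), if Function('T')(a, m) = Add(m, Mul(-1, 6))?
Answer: 0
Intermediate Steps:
Function('T')(a, m) = Add(-6, m) (Function('T')(a, m) = Add(m, -6) = Add(-6, m))
Mul(Mul(Function('T')(Function('x')(3, 0), -3), Mul(0, -2)), 5) = Mul(Mul(Add(-6, -3), Mul(0, -2)), 5) = Mul(Mul(-9, 0), 5) = Mul(0, 5) = 0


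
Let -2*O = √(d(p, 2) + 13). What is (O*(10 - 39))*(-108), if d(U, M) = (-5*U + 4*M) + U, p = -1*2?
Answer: -1566*√29 ≈ -8433.2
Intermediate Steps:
p = -2
d(U, M) = -4*U + 4*M
O = -√29/2 (O = -√((-4*(-2) + 4*2) + 13)/2 = -√((8 + 8) + 13)/2 = -√(16 + 13)/2 = -√29/2 ≈ -2.6926)
(O*(10 - 39))*(-108) = ((-√29/2)*(10 - 39))*(-108) = (-√29/2*(-29))*(-108) = (29*√29/2)*(-108) = -1566*√29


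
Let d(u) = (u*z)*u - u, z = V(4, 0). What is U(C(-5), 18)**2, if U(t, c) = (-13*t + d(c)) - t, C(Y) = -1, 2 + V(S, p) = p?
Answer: 425104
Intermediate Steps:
V(S, p) = -2 + p
z = -2 (z = -2 + 0 = -2)
d(u) = -u - 2*u**2 (d(u) = (u*(-2))*u - u = (-2*u)*u - u = -2*u**2 - u = -u - 2*u**2)
U(t, c) = -14*t + c*(-1 - 2*c) (U(t, c) = (-13*t + c*(-1 - 2*c)) - t = -14*t + c*(-1 - 2*c))
U(C(-5), 18)**2 = (-14*(-1) - 1*18*(1 + 2*18))**2 = (14 - 1*18*(1 + 36))**2 = (14 - 1*18*37)**2 = (14 - 666)**2 = (-652)**2 = 425104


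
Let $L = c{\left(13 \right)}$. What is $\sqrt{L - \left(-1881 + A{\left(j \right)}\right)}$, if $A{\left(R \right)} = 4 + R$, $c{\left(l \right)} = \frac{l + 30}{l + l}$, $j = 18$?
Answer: $\frac{\sqrt{1257802}}{26} \approx 43.135$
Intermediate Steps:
$c{\left(l \right)} = \frac{30 + l}{2 l}$
$L = \frac{43}{26}$ ($L = \frac{30 + 13}{2 \cdot 13} = \frac{1}{2} \cdot \frac{1}{13} \cdot 43 = \frac{43}{26} \approx 1.6538$)
$\sqrt{L - \left(-1881 + A{\left(j \right)}\right)} = \sqrt{\frac{43}{26} + \left(1881 - \left(4 + 18\right)\right)} = \sqrt{\frac{43}{26} + \left(1881 - 22\right)} = \sqrt{\frac{43}{26} + 1859} = \sqrt{\frac{48377}{26}} = \frac{\sqrt{1257802}}{26}$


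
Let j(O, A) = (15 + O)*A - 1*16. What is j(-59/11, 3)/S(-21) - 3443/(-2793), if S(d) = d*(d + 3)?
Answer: 350300/276507 ≈ 1.2669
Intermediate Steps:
S(d) = d*(3 + d)
j(O, A) = -16 + A*(15 + O) (j(O, A) = A*(15 + O) - 16 = -16 + A*(15 + O))
j(-59/11, 3)/S(-21) - 3443/(-2793) = (-16 + 15*3 + 3*(-59/11))/((-21*(3 - 21))) - 3443/(-2793) = (-16 + 45 + 3*(-59*1/11))/((-21*(-18))) - 3443*(-1/2793) = (-16 + 45 + 3*(-59/11))/378 + 3443/2793 = (-16 + 45 - 177/11)*(1/378) + 3443/2793 = (142/11)*(1/378) + 3443/2793 = 71/2079 + 3443/2793 = 350300/276507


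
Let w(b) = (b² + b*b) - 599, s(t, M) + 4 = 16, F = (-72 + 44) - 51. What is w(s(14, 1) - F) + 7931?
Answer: 23894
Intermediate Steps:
F = -79 (F = -28 - 51 = -79)
s(t, M) = 12 (s(t, M) = -4 + 16 = 12)
w(b) = -599 + 2*b² (w(b) = (b² + b²) - 599 = 2*b² - 599 = -599 + 2*b²)
w(s(14, 1) - F) + 7931 = (-599 + 2*(12 - 1*(-79))²) + 7931 = (-599 + 2*(12 + 79)²) + 7931 = (-599 + 2*91²) + 7931 = (-599 + 2*8281) + 7931 = (-599 + 16562) + 7931 = 15963 + 7931 = 23894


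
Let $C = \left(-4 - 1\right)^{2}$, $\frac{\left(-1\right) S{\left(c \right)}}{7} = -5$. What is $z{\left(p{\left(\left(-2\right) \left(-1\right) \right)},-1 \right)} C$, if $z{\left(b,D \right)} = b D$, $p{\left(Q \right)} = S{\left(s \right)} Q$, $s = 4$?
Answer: $-1750$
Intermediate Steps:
$S{\left(c \right)} = 35$ ($S{\left(c \right)} = \left(-7\right) \left(-5\right) = 35$)
$p{\left(Q \right)} = 35 Q$
$z{\left(b,D \right)} = D b$
$C = 25$ ($C = \left(-5\right)^{2} = 25$)
$z{\left(p{\left(\left(-2\right) \left(-1\right) \right)},-1 \right)} C = - 35 \left(\left(-2\right) \left(-1\right)\right) 25 = - 35 \cdot 2 \cdot 25 = \left(-1\right) 70 \cdot 25 = \left(-70\right) 25 = -1750$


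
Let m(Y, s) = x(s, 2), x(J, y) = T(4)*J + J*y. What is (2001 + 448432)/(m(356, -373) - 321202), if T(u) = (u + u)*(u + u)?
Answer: -450433/345820 ≈ -1.3025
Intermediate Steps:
T(u) = 4*u² (T(u) = (2*u)*(2*u) = 4*u²)
x(J, y) = 64*J + J*y (x(J, y) = (4*4²)*J + J*y = (4*16)*J + J*y = 64*J + J*y)
m(Y, s) = 66*s (m(Y, s) = s*(64 + 2) = s*66 = 66*s)
(2001 + 448432)/(m(356, -373) - 321202) = (2001 + 448432)/(66*(-373) - 321202) = 450433/(-24618 - 321202) = 450433/(-345820) = 450433*(-1/345820) = -450433/345820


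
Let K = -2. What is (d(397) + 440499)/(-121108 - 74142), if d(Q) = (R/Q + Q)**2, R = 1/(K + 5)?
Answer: -848405779603/276958415250 ≈ -3.0633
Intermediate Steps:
R = 1/3 (R = 1/(-2 + 5) = 1/3 ≈ 0.33333)
d(Q) = (Q + 1/(3*Q))**2 (d(Q) = (1/(3*Q) + Q)**2 = (Q + 1/(3*Q))**2)
(d(397) + 440499)/(-121108 - 74142) = ((1/9)*(1 + 3*397**2)**2/397**2 + 440499)/(-121108 - 74142) = ((1/9)*(1/157609)*(1 + 3*157609)**2 + 440499)/(-195250) = ((1/9)*(1/157609)*(1 + 472827)**2 + 440499)*(-1/195250) = ((1/9)*(1/157609)*472828**2 + 440499)*(-1/195250) = ((1/9)*(1/157609)*223566317584 + 440499)*(-1/195250) = (223566317584/1418481 + 440499)*(-1/195250) = (848405779603/1418481)*(-1/195250) = -848405779603/276958415250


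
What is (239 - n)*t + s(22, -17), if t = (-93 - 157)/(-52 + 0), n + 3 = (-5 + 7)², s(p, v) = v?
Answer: 14654/13 ≈ 1127.2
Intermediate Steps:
n = 1 (n = -3 + (-5 + 7)² = -3 + 2² = -3 + 4 = 1)
t = 125/26 (t = -250/(-52) = -250*(-1/52) = 125/26 ≈ 4.8077)
(239 - n)*t + s(22, -17) = (239 - 1*1)*(125/26) - 17 = (239 - 1)*(125/26) - 17 = 238*(125/26) - 17 = 14875/13 - 17 = 14654/13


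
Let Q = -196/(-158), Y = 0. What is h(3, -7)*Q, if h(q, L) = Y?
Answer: 0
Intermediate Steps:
Q = 98/79 (Q = -196*(-1/158) = 98/79 ≈ 1.2405)
h(q, L) = 0
h(3, -7)*Q = 0*(98/79) = 0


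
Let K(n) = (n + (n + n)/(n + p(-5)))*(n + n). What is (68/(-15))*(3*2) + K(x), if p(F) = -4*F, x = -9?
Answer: 9034/55 ≈ 164.25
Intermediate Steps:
K(n) = 2*n*(n + 2*n/(20 + n)) (K(n) = (n + (n + n)/(n - 4*(-5)))*(n + n) = (n + (2*n)/(n + 20))*(2*n) = (n + (2*n)/(20 + n))*(2*n) = (n + 2*n/(20 + n))*(2*n) = 2*n*(n + 2*n/(20 + n)))
(68/(-15))*(3*2) + K(x) = (68/(-15))*(3*2) + 2*(-9)**2*(22 - 9)/(20 - 9) = (68*(-1/15))*6 + 2*81*13/11 = -68/15*6 + 2*81*(1/11)*13 = -136/5 + 2106/11 = 9034/55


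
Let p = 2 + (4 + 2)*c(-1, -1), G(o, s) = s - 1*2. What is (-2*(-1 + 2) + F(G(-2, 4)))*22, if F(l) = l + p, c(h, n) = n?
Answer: -88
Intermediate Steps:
G(o, s) = -2 + s (G(o, s) = s - 2 = -2 + s)
p = -4 (p = 2 + (4 + 2)*(-1) = 2 + 6*(-1) = 2 - 6 = -4)
F(l) = -4 + l (F(l) = l - 4 = -4 + l)
(-2*(-1 + 2) + F(G(-2, 4)))*22 = (-2*(-1 + 2) + (-4 + (-2 + 4)))*22 = (-2*1 + (-4 + 2))*22 = (-2 - 2)*22 = -4*22 = -88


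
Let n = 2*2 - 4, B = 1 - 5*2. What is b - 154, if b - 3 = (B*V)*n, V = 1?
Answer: -151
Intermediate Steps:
B = -9 (B = 1 - 10 = -9)
n = 0 (n = 4 - 4 = 0)
b = 3 (b = 3 - 9*1*0 = 3 - 9*0 = 3 + 0 = 3)
b - 154 = 3 - 154 = -151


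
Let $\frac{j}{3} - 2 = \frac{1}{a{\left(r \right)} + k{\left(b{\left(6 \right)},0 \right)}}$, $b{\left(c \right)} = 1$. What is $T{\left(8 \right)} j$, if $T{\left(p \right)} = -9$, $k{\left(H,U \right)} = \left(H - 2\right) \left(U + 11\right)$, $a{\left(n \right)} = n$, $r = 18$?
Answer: $- \frac{405}{7} \approx -57.857$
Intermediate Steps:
$k{\left(H,U \right)} = \left(-2 + H\right) \left(11 + U\right)$
$j = \frac{45}{7}$ ($j = 6 + \frac{3}{18 + \left(-22 - 0 + 11 \cdot 1 + 1 \cdot 0\right)} = 6 + \frac{3}{18 + \left(-22 + 0 + 11 + 0\right)} = 6 + \frac{3}{18 - 11} = 6 + \frac{3}{7} = \frac{45}{7} \approx 6.4286$)
$T{\left(8 \right)} j = \left(-9\right) \frac{45}{7} = - \frac{405}{7}$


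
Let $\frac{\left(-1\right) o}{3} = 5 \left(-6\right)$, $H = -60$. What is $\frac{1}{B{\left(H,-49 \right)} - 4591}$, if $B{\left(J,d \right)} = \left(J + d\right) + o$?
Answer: $- \frac{1}{4610} \approx -0.00021692$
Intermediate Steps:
$o = 90$ ($o = - 3 \cdot 5 \left(-6\right) = \left(-3\right) \left(-30\right) = 90$)
$B{\left(J,d \right)} = 90 + J + d$ ($B{\left(J,d \right)} = \left(J + d\right) + 90 = 90 + J + d$)
$\frac{1}{B{\left(H,-49 \right)} - 4591} = \frac{1}{\left(90 - 60 - 49\right) - 4591} = \frac{1}{-19 - 4591} = \frac{1}{-4610} = - \frac{1}{4610}$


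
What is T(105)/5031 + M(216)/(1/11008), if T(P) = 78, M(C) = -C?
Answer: -306726910/129 ≈ -2.3777e+6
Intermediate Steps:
T(105)/5031 + M(216)/(1/11008) = 78/5031 + (-1*216)/(1/11008) = 78*(1/5031) - 216/1/11008 = 2/129 - 216*11008 = 2/129 - 2377728 = -306726910/129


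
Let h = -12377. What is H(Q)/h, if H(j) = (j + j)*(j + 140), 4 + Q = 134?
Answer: -70200/12377 ≈ -5.6718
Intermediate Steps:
Q = 130 (Q = -4 + 134 = 130)
H(j) = 2*j*(140 + j) (H(j) = (2*j)*(140 + j) = 2*j*(140 + j))
H(Q)/h = (2*130*(140 + 130))/(-12377) = (2*130*270)*(-1/12377) = 70200*(-1/12377) = -70200/12377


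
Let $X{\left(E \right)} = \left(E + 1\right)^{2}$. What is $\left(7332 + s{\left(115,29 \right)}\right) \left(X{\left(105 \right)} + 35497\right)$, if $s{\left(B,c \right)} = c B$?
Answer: $498500911$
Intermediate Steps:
$s{\left(B,c \right)} = B c$
$X{\left(E \right)} = \left(1 + E\right)^{2}$
$\left(7332 + s{\left(115,29 \right)}\right) \left(X{\left(105 \right)} + 35497\right) = \left(7332 + 115 \cdot 29\right) \left(\left(1 + 105\right)^{2} + 35497\right) = \left(7332 + 3335\right) \left(106^{2} + 35497\right) = 10667 \left(11236 + 35497\right) = 10667 \cdot 46733 = 498500911$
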